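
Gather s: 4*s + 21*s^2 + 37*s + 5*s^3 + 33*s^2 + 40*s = 5*s^3 + 54*s^2 + 81*s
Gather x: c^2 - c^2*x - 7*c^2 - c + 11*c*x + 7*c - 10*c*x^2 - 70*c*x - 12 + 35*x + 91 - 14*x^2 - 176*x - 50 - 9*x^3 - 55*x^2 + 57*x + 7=-6*c^2 + 6*c - 9*x^3 + x^2*(-10*c - 69) + x*(-c^2 - 59*c - 84) + 36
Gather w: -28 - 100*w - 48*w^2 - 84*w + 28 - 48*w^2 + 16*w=-96*w^2 - 168*w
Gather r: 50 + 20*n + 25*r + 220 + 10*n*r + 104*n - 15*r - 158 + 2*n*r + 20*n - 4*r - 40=144*n + r*(12*n + 6) + 72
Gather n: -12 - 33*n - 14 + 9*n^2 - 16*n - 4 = 9*n^2 - 49*n - 30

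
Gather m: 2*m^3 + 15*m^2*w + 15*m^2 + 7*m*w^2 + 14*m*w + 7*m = 2*m^3 + m^2*(15*w + 15) + m*(7*w^2 + 14*w + 7)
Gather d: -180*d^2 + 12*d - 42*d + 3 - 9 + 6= -180*d^2 - 30*d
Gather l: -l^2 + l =-l^2 + l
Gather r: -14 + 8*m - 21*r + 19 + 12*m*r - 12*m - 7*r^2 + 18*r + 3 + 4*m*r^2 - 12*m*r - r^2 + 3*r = -4*m + r^2*(4*m - 8) + 8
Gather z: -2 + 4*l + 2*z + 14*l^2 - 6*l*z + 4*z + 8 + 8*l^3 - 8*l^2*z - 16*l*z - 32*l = 8*l^3 + 14*l^2 - 28*l + z*(-8*l^2 - 22*l + 6) + 6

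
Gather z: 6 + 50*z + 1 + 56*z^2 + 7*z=56*z^2 + 57*z + 7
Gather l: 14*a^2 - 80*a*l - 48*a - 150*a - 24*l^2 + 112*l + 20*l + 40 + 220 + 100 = 14*a^2 - 198*a - 24*l^2 + l*(132 - 80*a) + 360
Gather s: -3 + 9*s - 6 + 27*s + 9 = 36*s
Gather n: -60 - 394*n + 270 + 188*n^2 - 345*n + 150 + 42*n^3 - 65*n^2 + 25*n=42*n^3 + 123*n^2 - 714*n + 360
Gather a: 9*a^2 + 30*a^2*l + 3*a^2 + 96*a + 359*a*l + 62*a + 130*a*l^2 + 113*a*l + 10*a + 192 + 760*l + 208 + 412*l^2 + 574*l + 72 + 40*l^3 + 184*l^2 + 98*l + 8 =a^2*(30*l + 12) + a*(130*l^2 + 472*l + 168) + 40*l^3 + 596*l^2 + 1432*l + 480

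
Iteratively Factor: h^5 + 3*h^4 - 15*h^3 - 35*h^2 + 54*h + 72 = (h + 3)*(h^4 - 15*h^2 + 10*h + 24) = (h + 1)*(h + 3)*(h^3 - h^2 - 14*h + 24) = (h - 3)*(h + 1)*(h + 3)*(h^2 + 2*h - 8) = (h - 3)*(h + 1)*(h + 3)*(h + 4)*(h - 2)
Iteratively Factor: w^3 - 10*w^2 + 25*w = (w - 5)*(w^2 - 5*w) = (w - 5)^2*(w)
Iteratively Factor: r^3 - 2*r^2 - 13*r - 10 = (r + 2)*(r^2 - 4*r - 5) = (r + 1)*(r + 2)*(r - 5)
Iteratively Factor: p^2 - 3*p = (p)*(p - 3)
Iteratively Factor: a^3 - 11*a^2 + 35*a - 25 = (a - 5)*(a^2 - 6*a + 5) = (a - 5)^2*(a - 1)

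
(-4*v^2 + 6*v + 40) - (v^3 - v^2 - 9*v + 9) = -v^3 - 3*v^2 + 15*v + 31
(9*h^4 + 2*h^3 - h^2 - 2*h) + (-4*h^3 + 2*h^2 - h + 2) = 9*h^4 - 2*h^3 + h^2 - 3*h + 2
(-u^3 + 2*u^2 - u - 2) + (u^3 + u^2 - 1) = 3*u^2 - u - 3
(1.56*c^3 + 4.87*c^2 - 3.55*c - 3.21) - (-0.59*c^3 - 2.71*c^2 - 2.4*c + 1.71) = 2.15*c^3 + 7.58*c^2 - 1.15*c - 4.92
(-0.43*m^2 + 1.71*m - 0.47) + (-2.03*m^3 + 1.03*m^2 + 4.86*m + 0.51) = -2.03*m^3 + 0.6*m^2 + 6.57*m + 0.04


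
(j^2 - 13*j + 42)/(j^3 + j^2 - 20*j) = (j^2 - 13*j + 42)/(j*(j^2 + j - 20))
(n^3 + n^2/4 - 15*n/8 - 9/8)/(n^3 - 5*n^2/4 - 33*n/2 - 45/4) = (2*n^2 - n - 3)/(2*(n^2 - 2*n - 15))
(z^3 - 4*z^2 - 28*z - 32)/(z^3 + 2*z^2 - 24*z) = (z^3 - 4*z^2 - 28*z - 32)/(z*(z^2 + 2*z - 24))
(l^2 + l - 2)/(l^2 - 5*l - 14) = (l - 1)/(l - 7)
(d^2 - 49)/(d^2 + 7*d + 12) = (d^2 - 49)/(d^2 + 7*d + 12)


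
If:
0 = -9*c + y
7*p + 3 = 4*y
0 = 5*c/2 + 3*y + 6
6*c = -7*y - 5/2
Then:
No Solution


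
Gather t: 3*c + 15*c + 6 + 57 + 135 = 18*c + 198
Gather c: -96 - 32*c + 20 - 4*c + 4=-36*c - 72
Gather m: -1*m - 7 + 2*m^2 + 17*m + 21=2*m^2 + 16*m + 14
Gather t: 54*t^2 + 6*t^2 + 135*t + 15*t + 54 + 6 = 60*t^2 + 150*t + 60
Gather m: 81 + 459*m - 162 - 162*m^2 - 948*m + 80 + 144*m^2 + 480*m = -18*m^2 - 9*m - 1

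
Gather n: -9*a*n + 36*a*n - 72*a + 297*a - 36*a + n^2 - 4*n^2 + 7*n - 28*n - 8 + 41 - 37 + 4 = 189*a - 3*n^2 + n*(27*a - 21)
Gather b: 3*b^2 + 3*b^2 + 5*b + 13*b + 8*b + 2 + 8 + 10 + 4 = 6*b^2 + 26*b + 24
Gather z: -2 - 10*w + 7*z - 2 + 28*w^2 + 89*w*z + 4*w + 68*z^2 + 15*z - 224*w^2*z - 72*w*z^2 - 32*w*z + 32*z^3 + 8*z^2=28*w^2 - 6*w + 32*z^3 + z^2*(76 - 72*w) + z*(-224*w^2 + 57*w + 22) - 4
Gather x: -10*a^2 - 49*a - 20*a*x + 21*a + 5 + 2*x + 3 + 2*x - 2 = -10*a^2 - 28*a + x*(4 - 20*a) + 6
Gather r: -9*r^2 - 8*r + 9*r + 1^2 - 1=-9*r^2 + r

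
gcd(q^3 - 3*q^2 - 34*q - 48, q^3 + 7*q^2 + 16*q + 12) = q^2 + 5*q + 6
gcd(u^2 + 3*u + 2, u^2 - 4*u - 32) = 1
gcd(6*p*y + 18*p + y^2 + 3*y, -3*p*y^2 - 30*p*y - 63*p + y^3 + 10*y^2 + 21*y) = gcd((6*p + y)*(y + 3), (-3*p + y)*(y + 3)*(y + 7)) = y + 3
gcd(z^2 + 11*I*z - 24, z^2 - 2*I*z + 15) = z + 3*I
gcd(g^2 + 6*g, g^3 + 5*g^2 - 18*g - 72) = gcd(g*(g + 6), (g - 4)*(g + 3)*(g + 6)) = g + 6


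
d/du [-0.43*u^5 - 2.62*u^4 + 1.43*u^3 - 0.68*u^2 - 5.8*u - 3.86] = -2.15*u^4 - 10.48*u^3 + 4.29*u^2 - 1.36*u - 5.8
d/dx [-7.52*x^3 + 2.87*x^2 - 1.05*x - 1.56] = -22.56*x^2 + 5.74*x - 1.05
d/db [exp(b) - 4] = exp(b)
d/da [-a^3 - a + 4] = -3*a^2 - 1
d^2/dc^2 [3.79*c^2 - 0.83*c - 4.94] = 7.58000000000000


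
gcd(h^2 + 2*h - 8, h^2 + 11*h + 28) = h + 4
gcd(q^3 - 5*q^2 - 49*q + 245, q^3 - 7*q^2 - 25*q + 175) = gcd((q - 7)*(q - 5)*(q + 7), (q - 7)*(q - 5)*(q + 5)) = q^2 - 12*q + 35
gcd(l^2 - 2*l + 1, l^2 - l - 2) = 1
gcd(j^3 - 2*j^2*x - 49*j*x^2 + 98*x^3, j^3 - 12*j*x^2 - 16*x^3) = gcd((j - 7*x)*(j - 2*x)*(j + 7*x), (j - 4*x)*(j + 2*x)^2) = 1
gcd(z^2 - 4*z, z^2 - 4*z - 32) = 1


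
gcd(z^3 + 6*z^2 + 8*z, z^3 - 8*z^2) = z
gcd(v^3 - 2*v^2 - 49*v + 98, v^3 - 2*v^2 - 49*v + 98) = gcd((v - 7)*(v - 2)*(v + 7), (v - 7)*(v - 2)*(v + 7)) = v^3 - 2*v^2 - 49*v + 98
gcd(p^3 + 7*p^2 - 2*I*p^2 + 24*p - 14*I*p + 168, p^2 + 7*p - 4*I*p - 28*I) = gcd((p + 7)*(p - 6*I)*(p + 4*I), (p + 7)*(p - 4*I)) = p + 7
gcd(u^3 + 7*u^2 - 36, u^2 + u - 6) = u^2 + u - 6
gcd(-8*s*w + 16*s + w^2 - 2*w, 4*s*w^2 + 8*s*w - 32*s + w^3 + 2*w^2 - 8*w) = w - 2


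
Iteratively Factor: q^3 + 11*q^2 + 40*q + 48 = (q + 3)*(q^2 + 8*q + 16) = (q + 3)*(q + 4)*(q + 4)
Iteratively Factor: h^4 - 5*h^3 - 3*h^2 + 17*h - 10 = (h - 1)*(h^3 - 4*h^2 - 7*h + 10) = (h - 1)*(h + 2)*(h^2 - 6*h + 5) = (h - 1)^2*(h + 2)*(h - 5)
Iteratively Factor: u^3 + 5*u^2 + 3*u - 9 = (u + 3)*(u^2 + 2*u - 3) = (u + 3)^2*(u - 1)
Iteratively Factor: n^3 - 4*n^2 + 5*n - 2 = (n - 2)*(n^2 - 2*n + 1) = (n - 2)*(n - 1)*(n - 1)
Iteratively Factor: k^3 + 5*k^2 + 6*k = (k)*(k^2 + 5*k + 6) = k*(k + 3)*(k + 2)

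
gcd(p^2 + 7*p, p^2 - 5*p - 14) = 1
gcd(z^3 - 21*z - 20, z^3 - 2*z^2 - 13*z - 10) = z^2 - 4*z - 5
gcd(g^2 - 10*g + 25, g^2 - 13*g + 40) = g - 5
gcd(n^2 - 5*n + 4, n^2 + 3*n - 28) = n - 4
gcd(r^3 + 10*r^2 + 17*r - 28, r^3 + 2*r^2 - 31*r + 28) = r^2 + 6*r - 7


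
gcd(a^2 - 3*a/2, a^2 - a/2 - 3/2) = a - 3/2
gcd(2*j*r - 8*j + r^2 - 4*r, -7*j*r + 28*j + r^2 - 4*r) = r - 4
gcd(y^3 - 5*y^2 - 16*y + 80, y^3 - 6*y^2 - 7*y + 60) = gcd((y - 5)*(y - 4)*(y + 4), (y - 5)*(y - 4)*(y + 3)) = y^2 - 9*y + 20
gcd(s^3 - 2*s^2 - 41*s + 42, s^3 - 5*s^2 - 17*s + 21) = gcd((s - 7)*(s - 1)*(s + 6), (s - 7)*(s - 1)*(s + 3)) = s^2 - 8*s + 7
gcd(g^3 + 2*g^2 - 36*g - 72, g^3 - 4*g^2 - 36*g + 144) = g^2 - 36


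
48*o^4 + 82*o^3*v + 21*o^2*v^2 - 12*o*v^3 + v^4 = (-8*o + v)*(-6*o + v)*(o + v)^2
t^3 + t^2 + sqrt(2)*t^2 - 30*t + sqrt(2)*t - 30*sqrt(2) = (t - 5)*(t + 6)*(t + sqrt(2))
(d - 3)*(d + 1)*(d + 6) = d^3 + 4*d^2 - 15*d - 18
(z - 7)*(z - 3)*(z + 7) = z^3 - 3*z^2 - 49*z + 147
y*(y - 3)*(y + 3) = y^3 - 9*y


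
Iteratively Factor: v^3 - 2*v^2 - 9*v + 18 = (v - 2)*(v^2 - 9) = (v - 3)*(v - 2)*(v + 3)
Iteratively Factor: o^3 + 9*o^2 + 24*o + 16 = (o + 4)*(o^2 + 5*o + 4) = (o + 1)*(o + 4)*(o + 4)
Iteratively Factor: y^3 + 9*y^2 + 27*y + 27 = (y + 3)*(y^2 + 6*y + 9) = (y + 3)^2*(y + 3)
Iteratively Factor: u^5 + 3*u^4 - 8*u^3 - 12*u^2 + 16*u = (u - 2)*(u^4 + 5*u^3 + 2*u^2 - 8*u) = (u - 2)*(u - 1)*(u^3 + 6*u^2 + 8*u) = (u - 2)*(u - 1)*(u + 2)*(u^2 + 4*u) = u*(u - 2)*(u - 1)*(u + 2)*(u + 4)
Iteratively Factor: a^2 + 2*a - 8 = (a - 2)*(a + 4)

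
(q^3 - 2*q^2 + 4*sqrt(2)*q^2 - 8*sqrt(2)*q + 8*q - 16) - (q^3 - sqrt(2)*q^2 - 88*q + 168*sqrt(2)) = -2*q^2 + 5*sqrt(2)*q^2 - 8*sqrt(2)*q + 96*q - 168*sqrt(2) - 16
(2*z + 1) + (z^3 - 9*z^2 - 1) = z^3 - 9*z^2 + 2*z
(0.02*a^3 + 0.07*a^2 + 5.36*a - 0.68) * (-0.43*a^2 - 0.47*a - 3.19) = -0.0086*a^5 - 0.0395*a^4 - 2.4015*a^3 - 2.4501*a^2 - 16.7788*a + 2.1692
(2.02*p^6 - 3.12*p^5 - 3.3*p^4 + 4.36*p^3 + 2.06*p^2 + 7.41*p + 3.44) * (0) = 0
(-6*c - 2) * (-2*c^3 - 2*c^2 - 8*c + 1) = 12*c^4 + 16*c^3 + 52*c^2 + 10*c - 2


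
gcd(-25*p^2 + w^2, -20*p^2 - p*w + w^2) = 5*p - w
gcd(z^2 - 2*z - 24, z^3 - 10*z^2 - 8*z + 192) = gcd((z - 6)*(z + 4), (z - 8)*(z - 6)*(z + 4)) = z^2 - 2*z - 24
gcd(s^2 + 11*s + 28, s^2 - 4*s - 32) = s + 4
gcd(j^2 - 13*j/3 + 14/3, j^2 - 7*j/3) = j - 7/3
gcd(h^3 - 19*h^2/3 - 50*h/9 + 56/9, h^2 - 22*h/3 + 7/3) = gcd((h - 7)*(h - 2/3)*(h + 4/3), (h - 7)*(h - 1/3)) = h - 7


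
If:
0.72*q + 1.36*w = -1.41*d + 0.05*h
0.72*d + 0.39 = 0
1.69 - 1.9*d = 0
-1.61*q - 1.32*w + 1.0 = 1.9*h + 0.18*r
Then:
No Solution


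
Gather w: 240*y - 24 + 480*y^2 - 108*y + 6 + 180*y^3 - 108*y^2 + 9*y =180*y^3 + 372*y^2 + 141*y - 18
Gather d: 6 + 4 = 10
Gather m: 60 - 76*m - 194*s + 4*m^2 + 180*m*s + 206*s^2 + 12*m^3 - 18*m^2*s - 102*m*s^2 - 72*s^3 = 12*m^3 + m^2*(4 - 18*s) + m*(-102*s^2 + 180*s - 76) - 72*s^3 + 206*s^2 - 194*s + 60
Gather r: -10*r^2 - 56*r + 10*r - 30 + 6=-10*r^2 - 46*r - 24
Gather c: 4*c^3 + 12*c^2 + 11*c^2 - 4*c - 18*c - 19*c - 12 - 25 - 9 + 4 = 4*c^3 + 23*c^2 - 41*c - 42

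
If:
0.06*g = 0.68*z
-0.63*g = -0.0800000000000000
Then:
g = 0.13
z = 0.01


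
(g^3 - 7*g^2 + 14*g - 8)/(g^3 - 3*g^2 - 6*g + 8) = (g - 2)/(g + 2)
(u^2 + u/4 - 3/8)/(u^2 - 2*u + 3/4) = (4*u + 3)/(2*(2*u - 3))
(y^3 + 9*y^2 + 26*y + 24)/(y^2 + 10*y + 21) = (y^2 + 6*y + 8)/(y + 7)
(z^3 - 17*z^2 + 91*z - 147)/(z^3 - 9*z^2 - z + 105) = (z^2 - 10*z + 21)/(z^2 - 2*z - 15)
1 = 1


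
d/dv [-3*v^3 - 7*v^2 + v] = -9*v^2 - 14*v + 1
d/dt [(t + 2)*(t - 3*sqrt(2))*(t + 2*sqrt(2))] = 3*t^2 - 2*sqrt(2)*t + 4*t - 12 - 2*sqrt(2)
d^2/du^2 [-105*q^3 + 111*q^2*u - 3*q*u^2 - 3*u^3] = -6*q - 18*u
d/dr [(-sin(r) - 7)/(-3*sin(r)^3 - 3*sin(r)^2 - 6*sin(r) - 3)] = -(2*sin(r)^3 + 22*sin(r)^2 + 14*sin(r) + 13)*cos(r)/(3*(sin(r)^3 + sin(r)^2 + 2*sin(r) + 1)^2)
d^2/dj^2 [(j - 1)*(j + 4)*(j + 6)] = 6*j + 18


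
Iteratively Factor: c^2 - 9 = (c - 3)*(c + 3)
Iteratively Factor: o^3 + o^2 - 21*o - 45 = (o + 3)*(o^2 - 2*o - 15) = (o - 5)*(o + 3)*(o + 3)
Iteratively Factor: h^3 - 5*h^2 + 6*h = (h - 2)*(h^2 - 3*h) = (h - 3)*(h - 2)*(h)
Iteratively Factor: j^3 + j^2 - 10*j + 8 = (j - 2)*(j^2 + 3*j - 4) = (j - 2)*(j + 4)*(j - 1)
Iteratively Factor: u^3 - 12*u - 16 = (u + 2)*(u^2 - 2*u - 8) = (u - 4)*(u + 2)*(u + 2)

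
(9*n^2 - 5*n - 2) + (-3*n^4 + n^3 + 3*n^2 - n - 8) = -3*n^4 + n^3 + 12*n^2 - 6*n - 10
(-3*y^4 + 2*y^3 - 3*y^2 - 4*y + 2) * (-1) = 3*y^4 - 2*y^3 + 3*y^2 + 4*y - 2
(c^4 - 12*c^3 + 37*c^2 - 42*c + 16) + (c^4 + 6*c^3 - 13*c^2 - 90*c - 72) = 2*c^4 - 6*c^3 + 24*c^2 - 132*c - 56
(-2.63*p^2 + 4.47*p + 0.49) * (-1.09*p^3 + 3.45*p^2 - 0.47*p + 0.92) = 2.8667*p^5 - 13.9458*p^4 + 16.1235*p^3 - 2.83*p^2 + 3.8821*p + 0.4508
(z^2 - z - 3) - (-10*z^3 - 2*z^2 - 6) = 10*z^3 + 3*z^2 - z + 3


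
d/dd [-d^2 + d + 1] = 1 - 2*d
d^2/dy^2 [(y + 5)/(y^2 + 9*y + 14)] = 2*((y + 5)*(2*y + 9)^2 - (3*y + 14)*(y^2 + 9*y + 14))/(y^2 + 9*y + 14)^3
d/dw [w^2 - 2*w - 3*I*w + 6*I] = 2*w - 2 - 3*I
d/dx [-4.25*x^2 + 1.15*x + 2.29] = 1.15 - 8.5*x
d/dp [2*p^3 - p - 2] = 6*p^2 - 1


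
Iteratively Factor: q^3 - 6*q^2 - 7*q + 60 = (q - 4)*(q^2 - 2*q - 15) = (q - 4)*(q + 3)*(q - 5)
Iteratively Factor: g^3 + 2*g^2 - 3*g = (g - 1)*(g^2 + 3*g) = g*(g - 1)*(g + 3)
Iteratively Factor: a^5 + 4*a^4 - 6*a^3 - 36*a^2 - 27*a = (a + 3)*(a^4 + a^3 - 9*a^2 - 9*a) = a*(a + 3)*(a^3 + a^2 - 9*a - 9) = a*(a + 3)^2*(a^2 - 2*a - 3) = a*(a - 3)*(a + 3)^2*(a + 1)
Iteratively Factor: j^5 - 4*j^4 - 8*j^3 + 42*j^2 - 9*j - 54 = (j + 1)*(j^4 - 5*j^3 - 3*j^2 + 45*j - 54) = (j - 3)*(j + 1)*(j^3 - 2*j^2 - 9*j + 18) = (j - 3)^2*(j + 1)*(j^2 + j - 6) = (j - 3)^2*(j + 1)*(j + 3)*(j - 2)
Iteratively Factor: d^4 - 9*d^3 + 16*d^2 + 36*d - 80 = (d - 2)*(d^3 - 7*d^2 + 2*d + 40) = (d - 2)*(d + 2)*(d^2 - 9*d + 20) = (d - 5)*(d - 2)*(d + 2)*(d - 4)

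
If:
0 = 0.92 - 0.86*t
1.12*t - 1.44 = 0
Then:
No Solution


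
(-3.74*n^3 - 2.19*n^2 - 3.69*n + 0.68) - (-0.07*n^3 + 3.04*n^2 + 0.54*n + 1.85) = -3.67*n^3 - 5.23*n^2 - 4.23*n - 1.17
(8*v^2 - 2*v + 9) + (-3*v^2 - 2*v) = 5*v^2 - 4*v + 9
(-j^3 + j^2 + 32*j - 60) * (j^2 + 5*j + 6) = -j^5 - 4*j^4 + 31*j^3 + 106*j^2 - 108*j - 360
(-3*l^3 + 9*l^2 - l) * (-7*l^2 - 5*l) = 21*l^5 - 48*l^4 - 38*l^3 + 5*l^2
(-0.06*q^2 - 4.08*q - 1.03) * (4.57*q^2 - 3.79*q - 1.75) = -0.2742*q^4 - 18.4182*q^3 + 10.8611*q^2 + 11.0437*q + 1.8025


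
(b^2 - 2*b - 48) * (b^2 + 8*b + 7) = b^4 + 6*b^3 - 57*b^2 - 398*b - 336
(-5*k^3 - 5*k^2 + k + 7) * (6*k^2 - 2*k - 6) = -30*k^5 - 20*k^4 + 46*k^3 + 70*k^2 - 20*k - 42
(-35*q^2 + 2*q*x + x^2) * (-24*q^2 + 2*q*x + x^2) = 840*q^4 - 118*q^3*x - 55*q^2*x^2 + 4*q*x^3 + x^4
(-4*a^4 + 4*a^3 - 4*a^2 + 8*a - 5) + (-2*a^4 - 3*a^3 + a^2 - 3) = -6*a^4 + a^3 - 3*a^2 + 8*a - 8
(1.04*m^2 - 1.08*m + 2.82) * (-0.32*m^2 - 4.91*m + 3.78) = -0.3328*m^4 - 4.7608*m^3 + 8.3316*m^2 - 17.9286*m + 10.6596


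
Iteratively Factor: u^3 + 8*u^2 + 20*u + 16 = (u + 4)*(u^2 + 4*u + 4) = (u + 2)*(u + 4)*(u + 2)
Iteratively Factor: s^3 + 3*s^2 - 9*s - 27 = (s + 3)*(s^2 - 9) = (s + 3)^2*(s - 3)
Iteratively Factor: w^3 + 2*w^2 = (w + 2)*(w^2) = w*(w + 2)*(w)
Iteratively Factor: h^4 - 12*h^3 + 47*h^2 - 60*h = (h - 4)*(h^3 - 8*h^2 + 15*h) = (h - 5)*(h - 4)*(h^2 - 3*h) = (h - 5)*(h - 4)*(h - 3)*(h)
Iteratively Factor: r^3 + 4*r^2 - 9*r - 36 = (r + 3)*(r^2 + r - 12) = (r + 3)*(r + 4)*(r - 3)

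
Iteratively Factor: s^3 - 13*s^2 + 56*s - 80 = (s - 5)*(s^2 - 8*s + 16) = (s - 5)*(s - 4)*(s - 4)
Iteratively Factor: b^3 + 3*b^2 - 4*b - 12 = (b + 3)*(b^2 - 4) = (b + 2)*(b + 3)*(b - 2)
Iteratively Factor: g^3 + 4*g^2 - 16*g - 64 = (g - 4)*(g^2 + 8*g + 16) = (g - 4)*(g + 4)*(g + 4)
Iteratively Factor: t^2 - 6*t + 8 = (t - 2)*(t - 4)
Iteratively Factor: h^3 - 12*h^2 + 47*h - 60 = (h - 4)*(h^2 - 8*h + 15) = (h - 5)*(h - 4)*(h - 3)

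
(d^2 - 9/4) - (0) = d^2 - 9/4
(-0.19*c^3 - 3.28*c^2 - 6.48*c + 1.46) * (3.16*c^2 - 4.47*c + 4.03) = -0.6004*c^5 - 9.5155*c^4 - 6.5809*c^3 + 20.3608*c^2 - 32.6406*c + 5.8838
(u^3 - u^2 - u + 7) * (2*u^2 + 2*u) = 2*u^5 - 4*u^3 + 12*u^2 + 14*u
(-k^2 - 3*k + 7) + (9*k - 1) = -k^2 + 6*k + 6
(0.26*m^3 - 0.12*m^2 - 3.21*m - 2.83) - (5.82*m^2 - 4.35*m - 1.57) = 0.26*m^3 - 5.94*m^2 + 1.14*m - 1.26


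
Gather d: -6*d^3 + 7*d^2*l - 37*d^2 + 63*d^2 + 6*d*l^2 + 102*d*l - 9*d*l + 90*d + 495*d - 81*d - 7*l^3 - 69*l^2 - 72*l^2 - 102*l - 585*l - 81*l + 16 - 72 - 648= -6*d^3 + d^2*(7*l + 26) + d*(6*l^2 + 93*l + 504) - 7*l^3 - 141*l^2 - 768*l - 704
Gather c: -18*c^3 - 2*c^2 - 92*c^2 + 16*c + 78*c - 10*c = -18*c^3 - 94*c^2 + 84*c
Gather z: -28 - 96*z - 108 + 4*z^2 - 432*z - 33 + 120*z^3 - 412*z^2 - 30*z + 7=120*z^3 - 408*z^2 - 558*z - 162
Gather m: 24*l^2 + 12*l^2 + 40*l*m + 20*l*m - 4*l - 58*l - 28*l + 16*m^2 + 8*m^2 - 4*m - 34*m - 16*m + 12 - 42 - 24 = 36*l^2 - 90*l + 24*m^2 + m*(60*l - 54) - 54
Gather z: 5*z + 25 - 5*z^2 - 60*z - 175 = -5*z^2 - 55*z - 150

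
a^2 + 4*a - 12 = (a - 2)*(a + 6)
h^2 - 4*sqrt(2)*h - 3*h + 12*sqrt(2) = (h - 3)*(h - 4*sqrt(2))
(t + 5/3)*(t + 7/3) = t^2 + 4*t + 35/9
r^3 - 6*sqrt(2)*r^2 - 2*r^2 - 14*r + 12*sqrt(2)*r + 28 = (r - 2)*(r - 7*sqrt(2))*(r + sqrt(2))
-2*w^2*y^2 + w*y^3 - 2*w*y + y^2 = y*(-2*w + y)*(w*y + 1)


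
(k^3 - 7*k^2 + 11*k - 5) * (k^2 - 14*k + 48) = k^5 - 21*k^4 + 157*k^3 - 495*k^2 + 598*k - 240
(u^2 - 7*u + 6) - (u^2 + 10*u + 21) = -17*u - 15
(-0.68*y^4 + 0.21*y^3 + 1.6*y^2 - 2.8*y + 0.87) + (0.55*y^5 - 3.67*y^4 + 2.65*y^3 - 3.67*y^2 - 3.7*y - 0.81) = 0.55*y^5 - 4.35*y^4 + 2.86*y^3 - 2.07*y^2 - 6.5*y + 0.0599999999999999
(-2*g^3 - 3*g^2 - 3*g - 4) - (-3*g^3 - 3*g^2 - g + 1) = g^3 - 2*g - 5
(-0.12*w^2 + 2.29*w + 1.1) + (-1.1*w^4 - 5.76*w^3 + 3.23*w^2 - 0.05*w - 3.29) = -1.1*w^4 - 5.76*w^3 + 3.11*w^2 + 2.24*w - 2.19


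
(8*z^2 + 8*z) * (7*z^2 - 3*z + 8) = 56*z^4 + 32*z^3 + 40*z^2 + 64*z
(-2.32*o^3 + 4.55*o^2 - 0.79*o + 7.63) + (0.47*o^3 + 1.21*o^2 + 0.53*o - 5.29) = -1.85*o^3 + 5.76*o^2 - 0.26*o + 2.34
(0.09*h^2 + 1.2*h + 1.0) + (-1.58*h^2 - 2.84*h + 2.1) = -1.49*h^2 - 1.64*h + 3.1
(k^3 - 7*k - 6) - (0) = k^3 - 7*k - 6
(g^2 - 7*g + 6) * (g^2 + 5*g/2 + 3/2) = g^4 - 9*g^3/2 - 10*g^2 + 9*g/2 + 9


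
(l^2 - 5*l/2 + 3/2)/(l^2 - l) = (l - 3/2)/l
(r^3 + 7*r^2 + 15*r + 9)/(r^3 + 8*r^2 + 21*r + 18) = (r + 1)/(r + 2)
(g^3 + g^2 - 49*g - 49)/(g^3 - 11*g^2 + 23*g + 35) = (g + 7)/(g - 5)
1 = 1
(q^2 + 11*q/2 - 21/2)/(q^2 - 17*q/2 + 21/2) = (q + 7)/(q - 7)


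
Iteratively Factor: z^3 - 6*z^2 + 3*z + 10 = (z - 5)*(z^2 - z - 2) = (z - 5)*(z + 1)*(z - 2)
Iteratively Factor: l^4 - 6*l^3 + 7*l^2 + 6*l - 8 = (l - 4)*(l^3 - 2*l^2 - l + 2) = (l - 4)*(l - 2)*(l^2 - 1) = (l - 4)*(l - 2)*(l - 1)*(l + 1)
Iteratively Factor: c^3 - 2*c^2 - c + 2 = (c + 1)*(c^2 - 3*c + 2) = (c - 1)*(c + 1)*(c - 2)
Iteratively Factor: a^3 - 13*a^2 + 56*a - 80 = (a - 5)*(a^2 - 8*a + 16) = (a - 5)*(a - 4)*(a - 4)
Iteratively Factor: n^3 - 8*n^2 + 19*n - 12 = (n - 4)*(n^2 - 4*n + 3) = (n - 4)*(n - 3)*(n - 1)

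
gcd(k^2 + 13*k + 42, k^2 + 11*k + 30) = k + 6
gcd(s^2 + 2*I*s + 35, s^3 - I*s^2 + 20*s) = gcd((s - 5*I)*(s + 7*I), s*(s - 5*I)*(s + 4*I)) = s - 5*I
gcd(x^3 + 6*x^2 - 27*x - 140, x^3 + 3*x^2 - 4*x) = x + 4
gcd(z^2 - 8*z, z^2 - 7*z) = z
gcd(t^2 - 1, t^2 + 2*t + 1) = t + 1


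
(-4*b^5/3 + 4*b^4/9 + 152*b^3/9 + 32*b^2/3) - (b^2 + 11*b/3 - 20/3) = -4*b^5/3 + 4*b^4/9 + 152*b^3/9 + 29*b^2/3 - 11*b/3 + 20/3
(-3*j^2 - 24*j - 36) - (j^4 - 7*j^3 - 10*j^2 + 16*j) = -j^4 + 7*j^3 + 7*j^2 - 40*j - 36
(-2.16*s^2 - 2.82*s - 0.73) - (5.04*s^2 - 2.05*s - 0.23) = -7.2*s^2 - 0.77*s - 0.5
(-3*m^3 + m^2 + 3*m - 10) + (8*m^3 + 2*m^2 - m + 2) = 5*m^3 + 3*m^2 + 2*m - 8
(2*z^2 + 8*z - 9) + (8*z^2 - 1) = 10*z^2 + 8*z - 10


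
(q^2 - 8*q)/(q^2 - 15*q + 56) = q/(q - 7)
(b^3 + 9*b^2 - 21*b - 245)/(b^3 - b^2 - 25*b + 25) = (b^2 + 14*b + 49)/(b^2 + 4*b - 5)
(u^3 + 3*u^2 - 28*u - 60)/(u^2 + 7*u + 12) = (u^3 + 3*u^2 - 28*u - 60)/(u^2 + 7*u + 12)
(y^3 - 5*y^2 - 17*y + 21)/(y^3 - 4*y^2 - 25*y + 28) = (y + 3)/(y + 4)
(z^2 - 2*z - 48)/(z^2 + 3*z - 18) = (z - 8)/(z - 3)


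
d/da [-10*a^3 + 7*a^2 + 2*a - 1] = -30*a^2 + 14*a + 2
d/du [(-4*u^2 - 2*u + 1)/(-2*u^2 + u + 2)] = (-8*u^2 - 12*u - 5)/(4*u^4 - 4*u^3 - 7*u^2 + 4*u + 4)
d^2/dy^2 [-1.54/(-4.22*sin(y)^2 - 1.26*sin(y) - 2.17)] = (-109.699744*sin(y)^4 - 24.565464*sin(y)^3 + 218.514296*sin(y)^2 + 53.341596*sin(y) - 23.314984)/(4.22*sin(y)^2 + 1.26*sin(y) + 2.17)^3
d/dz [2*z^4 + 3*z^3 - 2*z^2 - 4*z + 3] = 8*z^3 + 9*z^2 - 4*z - 4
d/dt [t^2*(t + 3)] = 3*t*(t + 2)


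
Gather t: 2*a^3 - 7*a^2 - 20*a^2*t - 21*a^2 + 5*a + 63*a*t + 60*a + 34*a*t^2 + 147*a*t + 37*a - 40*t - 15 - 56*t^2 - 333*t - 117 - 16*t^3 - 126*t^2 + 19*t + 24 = 2*a^3 - 28*a^2 + 102*a - 16*t^3 + t^2*(34*a - 182) + t*(-20*a^2 + 210*a - 354) - 108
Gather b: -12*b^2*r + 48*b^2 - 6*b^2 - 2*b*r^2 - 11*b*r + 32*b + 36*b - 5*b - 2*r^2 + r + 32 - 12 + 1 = b^2*(42 - 12*r) + b*(-2*r^2 - 11*r + 63) - 2*r^2 + r + 21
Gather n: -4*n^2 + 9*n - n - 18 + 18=-4*n^2 + 8*n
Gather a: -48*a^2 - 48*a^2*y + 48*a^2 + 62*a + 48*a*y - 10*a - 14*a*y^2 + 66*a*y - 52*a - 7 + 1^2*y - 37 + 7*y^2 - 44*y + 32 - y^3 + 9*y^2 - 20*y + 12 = -48*a^2*y + a*(-14*y^2 + 114*y) - y^3 + 16*y^2 - 63*y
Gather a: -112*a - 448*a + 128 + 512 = 640 - 560*a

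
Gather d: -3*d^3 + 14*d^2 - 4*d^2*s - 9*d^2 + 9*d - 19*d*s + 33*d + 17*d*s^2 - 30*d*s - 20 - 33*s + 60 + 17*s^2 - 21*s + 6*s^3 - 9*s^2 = -3*d^3 + d^2*(5 - 4*s) + d*(17*s^2 - 49*s + 42) + 6*s^3 + 8*s^2 - 54*s + 40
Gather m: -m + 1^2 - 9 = -m - 8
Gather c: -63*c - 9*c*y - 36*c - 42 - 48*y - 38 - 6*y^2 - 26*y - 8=c*(-9*y - 99) - 6*y^2 - 74*y - 88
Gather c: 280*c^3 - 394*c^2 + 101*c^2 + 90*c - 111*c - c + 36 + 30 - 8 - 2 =280*c^3 - 293*c^2 - 22*c + 56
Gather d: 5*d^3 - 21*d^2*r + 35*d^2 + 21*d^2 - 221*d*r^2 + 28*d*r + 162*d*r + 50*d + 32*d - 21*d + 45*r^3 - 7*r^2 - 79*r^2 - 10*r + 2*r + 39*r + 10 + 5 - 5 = 5*d^3 + d^2*(56 - 21*r) + d*(-221*r^2 + 190*r + 61) + 45*r^3 - 86*r^2 + 31*r + 10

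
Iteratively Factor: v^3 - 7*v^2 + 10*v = (v)*(v^2 - 7*v + 10) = v*(v - 5)*(v - 2)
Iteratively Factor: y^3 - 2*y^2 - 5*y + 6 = (y - 3)*(y^2 + y - 2) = (y - 3)*(y - 1)*(y + 2)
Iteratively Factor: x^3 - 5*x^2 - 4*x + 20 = (x - 5)*(x^2 - 4) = (x - 5)*(x - 2)*(x + 2)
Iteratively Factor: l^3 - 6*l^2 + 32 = (l + 2)*(l^2 - 8*l + 16) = (l - 4)*(l + 2)*(l - 4)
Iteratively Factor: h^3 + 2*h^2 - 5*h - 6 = (h + 3)*(h^2 - h - 2) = (h - 2)*(h + 3)*(h + 1)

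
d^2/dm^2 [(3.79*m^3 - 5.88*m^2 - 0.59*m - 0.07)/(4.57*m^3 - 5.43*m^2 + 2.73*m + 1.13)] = (-2.27373675443232e-13*m^7 - 57.507966000001*m^6 - 357.63906*m^5 + 275.595678*m^4 + 361.50528*m^3 - 127.385718*m^2 + 15.71058*m - 13.278594)/(95.443993*m^9 - 340.215021*m^8 + 575.28531*m^7 - 495.774534*m^6 + 175.414212*m^5 + 63.134028*m^4 - 62.653326*m^3 + 4.46463*m^2 + 10.457811*m + 1.442897)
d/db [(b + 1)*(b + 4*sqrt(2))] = 2*b + 1 + 4*sqrt(2)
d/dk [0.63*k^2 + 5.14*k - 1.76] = 1.26*k + 5.14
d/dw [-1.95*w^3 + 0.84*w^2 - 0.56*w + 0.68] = -5.85*w^2 + 1.68*w - 0.56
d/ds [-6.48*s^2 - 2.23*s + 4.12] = -12.96*s - 2.23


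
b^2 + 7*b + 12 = (b + 3)*(b + 4)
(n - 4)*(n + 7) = n^2 + 3*n - 28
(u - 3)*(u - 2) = u^2 - 5*u + 6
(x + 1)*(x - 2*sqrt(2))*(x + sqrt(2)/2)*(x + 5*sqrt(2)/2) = x^4 + x^3 + sqrt(2)*x^3 - 19*x^2/2 + sqrt(2)*x^2 - 19*x/2 - 5*sqrt(2)*x - 5*sqrt(2)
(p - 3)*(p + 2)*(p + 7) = p^3 + 6*p^2 - 13*p - 42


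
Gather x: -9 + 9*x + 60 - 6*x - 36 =3*x + 15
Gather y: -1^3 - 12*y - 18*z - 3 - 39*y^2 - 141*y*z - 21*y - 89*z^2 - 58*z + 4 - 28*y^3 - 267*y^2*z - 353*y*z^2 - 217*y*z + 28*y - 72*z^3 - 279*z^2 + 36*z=-28*y^3 + y^2*(-267*z - 39) + y*(-353*z^2 - 358*z - 5) - 72*z^3 - 368*z^2 - 40*z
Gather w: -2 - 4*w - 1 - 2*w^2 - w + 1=-2*w^2 - 5*w - 2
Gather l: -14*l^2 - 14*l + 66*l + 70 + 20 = -14*l^2 + 52*l + 90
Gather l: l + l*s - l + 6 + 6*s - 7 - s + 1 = l*s + 5*s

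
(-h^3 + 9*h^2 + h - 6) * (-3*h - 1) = 3*h^4 - 26*h^3 - 12*h^2 + 17*h + 6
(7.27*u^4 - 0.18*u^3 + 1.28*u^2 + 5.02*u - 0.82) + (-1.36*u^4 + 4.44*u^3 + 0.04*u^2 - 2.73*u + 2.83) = 5.91*u^4 + 4.26*u^3 + 1.32*u^2 + 2.29*u + 2.01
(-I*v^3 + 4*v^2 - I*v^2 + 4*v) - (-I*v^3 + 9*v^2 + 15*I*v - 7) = -5*v^2 - I*v^2 + 4*v - 15*I*v + 7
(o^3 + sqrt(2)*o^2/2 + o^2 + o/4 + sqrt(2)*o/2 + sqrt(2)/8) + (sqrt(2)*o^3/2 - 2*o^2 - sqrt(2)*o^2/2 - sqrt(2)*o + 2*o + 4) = sqrt(2)*o^3/2 + o^3 - o^2 - sqrt(2)*o/2 + 9*o/4 + sqrt(2)/8 + 4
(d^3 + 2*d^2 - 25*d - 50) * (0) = 0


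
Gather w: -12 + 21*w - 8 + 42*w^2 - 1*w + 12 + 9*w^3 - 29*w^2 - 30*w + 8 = 9*w^3 + 13*w^2 - 10*w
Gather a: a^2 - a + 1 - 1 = a^2 - a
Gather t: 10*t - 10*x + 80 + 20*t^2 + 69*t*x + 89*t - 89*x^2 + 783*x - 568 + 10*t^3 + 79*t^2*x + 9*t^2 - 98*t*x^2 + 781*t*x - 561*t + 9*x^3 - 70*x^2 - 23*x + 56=10*t^3 + t^2*(79*x + 29) + t*(-98*x^2 + 850*x - 462) + 9*x^3 - 159*x^2 + 750*x - 432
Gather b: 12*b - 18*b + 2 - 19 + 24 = 7 - 6*b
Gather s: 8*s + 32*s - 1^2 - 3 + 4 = 40*s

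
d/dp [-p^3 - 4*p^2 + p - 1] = -3*p^2 - 8*p + 1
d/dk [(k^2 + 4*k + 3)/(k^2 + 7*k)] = 3*(k^2 - 2*k - 7)/(k^2*(k^2 + 14*k + 49))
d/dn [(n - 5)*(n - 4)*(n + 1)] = 3*n^2 - 16*n + 11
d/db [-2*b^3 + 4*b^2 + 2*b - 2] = -6*b^2 + 8*b + 2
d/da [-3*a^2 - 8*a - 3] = -6*a - 8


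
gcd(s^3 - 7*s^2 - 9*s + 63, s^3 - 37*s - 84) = s^2 - 4*s - 21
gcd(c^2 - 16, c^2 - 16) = c^2 - 16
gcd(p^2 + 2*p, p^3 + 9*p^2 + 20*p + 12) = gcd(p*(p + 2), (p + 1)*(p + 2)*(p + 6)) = p + 2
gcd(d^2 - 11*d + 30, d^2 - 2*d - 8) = 1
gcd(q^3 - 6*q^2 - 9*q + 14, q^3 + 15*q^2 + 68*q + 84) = q + 2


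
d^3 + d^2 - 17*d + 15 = (d - 3)*(d - 1)*(d + 5)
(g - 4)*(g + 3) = g^2 - g - 12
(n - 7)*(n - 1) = n^2 - 8*n + 7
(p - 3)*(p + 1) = p^2 - 2*p - 3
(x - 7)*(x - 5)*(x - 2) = x^3 - 14*x^2 + 59*x - 70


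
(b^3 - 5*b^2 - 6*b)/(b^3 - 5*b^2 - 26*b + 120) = b*(b + 1)/(b^2 + b - 20)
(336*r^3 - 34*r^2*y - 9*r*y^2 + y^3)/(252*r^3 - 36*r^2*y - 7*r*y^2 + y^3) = (-8*r + y)/(-6*r + y)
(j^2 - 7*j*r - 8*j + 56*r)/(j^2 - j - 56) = (j - 7*r)/(j + 7)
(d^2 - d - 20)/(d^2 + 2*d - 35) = (d + 4)/(d + 7)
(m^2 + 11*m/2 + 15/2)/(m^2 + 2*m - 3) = (m + 5/2)/(m - 1)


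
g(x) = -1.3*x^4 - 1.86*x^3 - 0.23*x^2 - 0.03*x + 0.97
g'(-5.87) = 862.16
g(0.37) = 0.81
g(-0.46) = 1.06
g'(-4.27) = 305.04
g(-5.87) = -1174.03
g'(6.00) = -1326.87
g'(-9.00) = 3342.93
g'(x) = -5.2*x^3 - 5.58*x^2 - 0.46*x - 0.03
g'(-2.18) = 28.33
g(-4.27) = -290.46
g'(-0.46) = -0.49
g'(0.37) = -1.23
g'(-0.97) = -0.09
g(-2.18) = -10.15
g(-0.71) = 1.21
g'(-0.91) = -0.31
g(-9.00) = -7190.75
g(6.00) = -2094.05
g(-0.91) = 1.32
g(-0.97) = 1.33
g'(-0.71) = -0.66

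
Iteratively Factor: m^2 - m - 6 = (m - 3)*(m + 2)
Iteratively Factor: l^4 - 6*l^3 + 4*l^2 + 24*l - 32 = (l - 2)*(l^3 - 4*l^2 - 4*l + 16) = (l - 2)^2*(l^2 - 2*l - 8) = (l - 2)^2*(l + 2)*(l - 4)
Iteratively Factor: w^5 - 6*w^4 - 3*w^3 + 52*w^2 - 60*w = (w - 5)*(w^4 - w^3 - 8*w^2 + 12*w) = (w - 5)*(w - 2)*(w^3 + w^2 - 6*w) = w*(w - 5)*(w - 2)*(w^2 + w - 6) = w*(w - 5)*(w - 2)^2*(w + 3)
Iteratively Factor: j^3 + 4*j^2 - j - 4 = (j - 1)*(j^2 + 5*j + 4) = (j - 1)*(j + 4)*(j + 1)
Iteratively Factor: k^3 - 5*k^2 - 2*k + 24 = (k + 2)*(k^2 - 7*k + 12) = (k - 3)*(k + 2)*(k - 4)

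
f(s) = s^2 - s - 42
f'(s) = 2*s - 1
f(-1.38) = -38.72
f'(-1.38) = -3.76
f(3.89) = -30.76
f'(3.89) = 6.78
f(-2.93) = -30.49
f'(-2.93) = -6.86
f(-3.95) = -22.45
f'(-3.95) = -8.90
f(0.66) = -42.22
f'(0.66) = 0.32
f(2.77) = -37.10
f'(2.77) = 4.54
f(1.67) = -40.88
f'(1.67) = 2.34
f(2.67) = -37.54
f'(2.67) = 4.34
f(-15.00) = 198.00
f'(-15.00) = -31.00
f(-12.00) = 114.00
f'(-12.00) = -25.00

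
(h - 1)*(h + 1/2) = h^2 - h/2 - 1/2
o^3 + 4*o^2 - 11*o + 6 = (o - 1)^2*(o + 6)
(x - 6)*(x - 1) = x^2 - 7*x + 6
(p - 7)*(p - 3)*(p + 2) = p^3 - 8*p^2 + p + 42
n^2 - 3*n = n*(n - 3)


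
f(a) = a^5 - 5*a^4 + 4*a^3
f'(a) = 5*a^4 - 20*a^3 + 12*a^2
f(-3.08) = -844.01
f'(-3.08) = 1148.16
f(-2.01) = -146.90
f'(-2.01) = 292.51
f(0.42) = 0.15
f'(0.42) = 0.79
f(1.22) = -1.11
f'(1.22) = -7.38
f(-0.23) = -0.06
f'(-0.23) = 0.89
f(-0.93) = -7.65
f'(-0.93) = 30.21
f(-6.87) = -27737.96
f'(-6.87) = 18188.95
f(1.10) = -0.39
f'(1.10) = -4.78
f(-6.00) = -15120.00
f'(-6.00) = 11232.00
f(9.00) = 29160.00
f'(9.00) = 19197.00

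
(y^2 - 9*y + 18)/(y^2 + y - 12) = (y - 6)/(y + 4)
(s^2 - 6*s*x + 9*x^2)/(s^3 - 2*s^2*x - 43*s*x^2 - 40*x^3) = (-s^2 + 6*s*x - 9*x^2)/(-s^3 + 2*s^2*x + 43*s*x^2 + 40*x^3)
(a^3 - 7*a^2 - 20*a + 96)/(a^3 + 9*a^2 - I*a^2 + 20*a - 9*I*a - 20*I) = (a^2 - 11*a + 24)/(a^2 + a*(5 - I) - 5*I)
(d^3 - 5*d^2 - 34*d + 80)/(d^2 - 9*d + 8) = (d^2 + 3*d - 10)/(d - 1)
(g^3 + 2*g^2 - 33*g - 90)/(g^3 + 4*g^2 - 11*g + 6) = (g^3 + 2*g^2 - 33*g - 90)/(g^3 + 4*g^2 - 11*g + 6)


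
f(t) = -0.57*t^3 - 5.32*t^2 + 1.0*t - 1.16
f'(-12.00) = -117.56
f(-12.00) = 205.72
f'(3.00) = -46.31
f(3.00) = -61.43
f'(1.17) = -13.79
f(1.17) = -8.19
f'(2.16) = -29.96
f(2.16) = -29.57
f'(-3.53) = 17.25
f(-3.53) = -45.91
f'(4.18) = -73.35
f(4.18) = -131.56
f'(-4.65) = 13.50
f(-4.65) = -63.53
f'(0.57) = -5.62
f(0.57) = -2.42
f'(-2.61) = 17.12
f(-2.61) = -29.88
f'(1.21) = -14.38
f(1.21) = -8.75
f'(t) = -1.71*t^2 - 10.64*t + 1.0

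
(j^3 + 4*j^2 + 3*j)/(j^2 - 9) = j*(j + 1)/(j - 3)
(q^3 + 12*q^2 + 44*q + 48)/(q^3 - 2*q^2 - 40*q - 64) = (q + 6)/(q - 8)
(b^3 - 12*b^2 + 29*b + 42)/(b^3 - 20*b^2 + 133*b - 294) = (b + 1)/(b - 7)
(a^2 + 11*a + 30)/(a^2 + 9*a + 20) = (a + 6)/(a + 4)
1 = 1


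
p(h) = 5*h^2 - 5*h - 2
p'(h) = 10*h - 5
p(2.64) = 19.65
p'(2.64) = 21.40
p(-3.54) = 78.36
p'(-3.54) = -40.40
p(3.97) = 56.95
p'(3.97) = 34.70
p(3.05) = 29.26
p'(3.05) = 25.50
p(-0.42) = 0.98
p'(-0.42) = -9.20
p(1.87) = 6.13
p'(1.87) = 13.70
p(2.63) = 19.43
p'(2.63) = 21.30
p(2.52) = 17.15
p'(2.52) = 20.20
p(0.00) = -2.00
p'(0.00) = -5.00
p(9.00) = 358.00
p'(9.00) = 85.00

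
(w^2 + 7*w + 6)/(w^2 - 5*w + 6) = (w^2 + 7*w + 6)/(w^2 - 5*w + 6)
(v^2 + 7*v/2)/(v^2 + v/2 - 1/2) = v*(2*v + 7)/(2*v^2 + v - 1)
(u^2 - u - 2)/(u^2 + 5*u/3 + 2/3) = 3*(u - 2)/(3*u + 2)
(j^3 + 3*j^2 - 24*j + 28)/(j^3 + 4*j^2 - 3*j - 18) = (j^2 + 5*j - 14)/(j^2 + 6*j + 9)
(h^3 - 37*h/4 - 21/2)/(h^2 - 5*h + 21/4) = (2*h^2 + 7*h + 6)/(2*h - 3)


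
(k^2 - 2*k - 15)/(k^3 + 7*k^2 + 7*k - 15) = (k - 5)/(k^2 + 4*k - 5)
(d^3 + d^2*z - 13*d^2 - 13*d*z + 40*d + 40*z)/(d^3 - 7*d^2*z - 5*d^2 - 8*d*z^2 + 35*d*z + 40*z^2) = (8 - d)/(-d + 8*z)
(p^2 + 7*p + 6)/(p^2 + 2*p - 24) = (p + 1)/(p - 4)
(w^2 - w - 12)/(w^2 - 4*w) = (w + 3)/w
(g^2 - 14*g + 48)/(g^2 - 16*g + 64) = (g - 6)/(g - 8)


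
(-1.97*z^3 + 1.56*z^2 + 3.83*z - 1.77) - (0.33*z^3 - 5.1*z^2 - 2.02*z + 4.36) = -2.3*z^3 + 6.66*z^2 + 5.85*z - 6.13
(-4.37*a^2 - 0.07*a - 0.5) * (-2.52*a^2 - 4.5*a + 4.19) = 11.0124*a^4 + 19.8414*a^3 - 16.7353*a^2 + 1.9567*a - 2.095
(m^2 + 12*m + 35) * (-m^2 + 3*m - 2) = -m^4 - 9*m^3 - m^2 + 81*m - 70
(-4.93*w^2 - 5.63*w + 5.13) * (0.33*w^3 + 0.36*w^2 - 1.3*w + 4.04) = -1.6269*w^5 - 3.6327*w^4 + 6.0751*w^3 - 10.7514*w^2 - 29.4142*w + 20.7252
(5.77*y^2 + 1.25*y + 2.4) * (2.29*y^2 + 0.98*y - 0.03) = 13.2133*y^4 + 8.5171*y^3 + 6.5479*y^2 + 2.3145*y - 0.072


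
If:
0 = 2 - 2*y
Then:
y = 1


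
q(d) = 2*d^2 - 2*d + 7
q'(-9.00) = -38.00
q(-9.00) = 187.00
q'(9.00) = 34.00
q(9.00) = 151.00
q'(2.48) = 7.92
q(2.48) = 14.34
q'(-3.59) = -16.36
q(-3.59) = 39.96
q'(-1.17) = -6.68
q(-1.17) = 12.08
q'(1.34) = 3.36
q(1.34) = 7.91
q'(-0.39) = -3.56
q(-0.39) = 8.08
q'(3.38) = 11.52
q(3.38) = 23.09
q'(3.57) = 12.28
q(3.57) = 25.35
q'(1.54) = 4.16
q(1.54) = 8.66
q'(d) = 4*d - 2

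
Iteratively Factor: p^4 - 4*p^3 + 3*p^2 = (p - 3)*(p^3 - p^2) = p*(p - 3)*(p^2 - p) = p^2*(p - 3)*(p - 1)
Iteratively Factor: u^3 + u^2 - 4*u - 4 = (u - 2)*(u^2 + 3*u + 2) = (u - 2)*(u + 1)*(u + 2)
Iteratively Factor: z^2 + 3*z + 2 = (z + 2)*(z + 1)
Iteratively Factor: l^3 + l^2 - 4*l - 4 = (l - 2)*(l^2 + 3*l + 2) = (l - 2)*(l + 1)*(l + 2)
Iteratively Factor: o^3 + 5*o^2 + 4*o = (o + 1)*(o^2 + 4*o) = (o + 1)*(o + 4)*(o)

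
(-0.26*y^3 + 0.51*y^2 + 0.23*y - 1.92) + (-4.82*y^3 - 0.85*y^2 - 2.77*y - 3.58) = -5.08*y^3 - 0.34*y^2 - 2.54*y - 5.5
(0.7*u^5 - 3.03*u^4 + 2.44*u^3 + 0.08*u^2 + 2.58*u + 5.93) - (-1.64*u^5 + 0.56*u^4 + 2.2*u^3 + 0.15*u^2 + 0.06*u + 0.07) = 2.34*u^5 - 3.59*u^4 + 0.24*u^3 - 0.07*u^2 + 2.52*u + 5.86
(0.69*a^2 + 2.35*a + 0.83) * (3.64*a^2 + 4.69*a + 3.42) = 2.5116*a^4 + 11.7901*a^3 + 16.4025*a^2 + 11.9297*a + 2.8386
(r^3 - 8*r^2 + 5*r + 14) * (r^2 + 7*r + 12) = r^5 - r^4 - 39*r^3 - 47*r^2 + 158*r + 168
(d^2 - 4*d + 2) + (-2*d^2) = -d^2 - 4*d + 2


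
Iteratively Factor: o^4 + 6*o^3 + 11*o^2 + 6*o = (o + 3)*(o^3 + 3*o^2 + 2*o) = (o + 2)*(o + 3)*(o^2 + o) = o*(o + 2)*(o + 3)*(o + 1)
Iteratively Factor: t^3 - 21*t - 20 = (t + 4)*(t^2 - 4*t - 5) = (t + 1)*(t + 4)*(t - 5)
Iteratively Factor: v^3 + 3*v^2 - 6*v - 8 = (v + 4)*(v^2 - v - 2) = (v - 2)*(v + 4)*(v + 1)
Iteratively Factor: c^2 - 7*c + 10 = (c - 5)*(c - 2)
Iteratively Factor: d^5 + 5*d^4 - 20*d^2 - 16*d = (d)*(d^4 + 5*d^3 - 20*d - 16) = d*(d - 2)*(d^3 + 7*d^2 + 14*d + 8) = d*(d - 2)*(d + 4)*(d^2 + 3*d + 2) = d*(d - 2)*(d + 1)*(d + 4)*(d + 2)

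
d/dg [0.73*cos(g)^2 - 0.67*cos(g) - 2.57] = (0.67 - 1.46*cos(g))*sin(g)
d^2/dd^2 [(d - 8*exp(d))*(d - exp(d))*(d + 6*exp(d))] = -3*d^2*exp(d) - 184*d*exp(2*d) - 12*d*exp(d) + 6*d + 432*exp(3*d) - 184*exp(2*d) - 6*exp(d)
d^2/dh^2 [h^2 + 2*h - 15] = 2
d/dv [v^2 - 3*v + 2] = 2*v - 3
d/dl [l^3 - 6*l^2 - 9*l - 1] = 3*l^2 - 12*l - 9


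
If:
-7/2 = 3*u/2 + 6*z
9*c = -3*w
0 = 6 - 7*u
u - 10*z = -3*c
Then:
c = -53/18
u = 6/7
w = 53/6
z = -67/84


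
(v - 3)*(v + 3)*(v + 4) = v^3 + 4*v^2 - 9*v - 36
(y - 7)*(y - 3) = y^2 - 10*y + 21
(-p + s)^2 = p^2 - 2*p*s + s^2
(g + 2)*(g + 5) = g^2 + 7*g + 10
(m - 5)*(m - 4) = m^2 - 9*m + 20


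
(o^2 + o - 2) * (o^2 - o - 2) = o^4 - 5*o^2 + 4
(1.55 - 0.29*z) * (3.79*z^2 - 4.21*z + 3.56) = -1.0991*z^3 + 7.0954*z^2 - 7.5579*z + 5.518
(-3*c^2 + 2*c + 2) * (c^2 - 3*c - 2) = -3*c^4 + 11*c^3 + 2*c^2 - 10*c - 4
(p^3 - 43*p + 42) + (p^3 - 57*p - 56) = 2*p^3 - 100*p - 14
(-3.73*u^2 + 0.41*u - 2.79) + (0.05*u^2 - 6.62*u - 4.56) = -3.68*u^2 - 6.21*u - 7.35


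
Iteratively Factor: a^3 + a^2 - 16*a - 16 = (a + 1)*(a^2 - 16) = (a + 1)*(a + 4)*(a - 4)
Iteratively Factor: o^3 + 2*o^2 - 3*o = (o)*(o^2 + 2*o - 3) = o*(o + 3)*(o - 1)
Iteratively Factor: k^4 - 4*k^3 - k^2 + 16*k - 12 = (k + 2)*(k^3 - 6*k^2 + 11*k - 6) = (k - 2)*(k + 2)*(k^2 - 4*k + 3) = (k - 3)*(k - 2)*(k + 2)*(k - 1)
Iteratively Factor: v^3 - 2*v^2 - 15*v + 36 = (v - 3)*(v^2 + v - 12) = (v - 3)*(v + 4)*(v - 3)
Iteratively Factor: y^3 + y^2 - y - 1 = (y + 1)*(y^2 - 1) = (y + 1)^2*(y - 1)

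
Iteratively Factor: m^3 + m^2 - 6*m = (m - 2)*(m^2 + 3*m) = m*(m - 2)*(m + 3)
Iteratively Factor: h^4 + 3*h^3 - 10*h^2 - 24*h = (h + 2)*(h^3 + h^2 - 12*h) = (h + 2)*(h + 4)*(h^2 - 3*h) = h*(h + 2)*(h + 4)*(h - 3)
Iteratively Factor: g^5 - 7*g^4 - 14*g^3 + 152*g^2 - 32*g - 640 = (g - 5)*(g^4 - 2*g^3 - 24*g^2 + 32*g + 128) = (g - 5)*(g + 2)*(g^3 - 4*g^2 - 16*g + 64) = (g - 5)*(g + 2)*(g + 4)*(g^2 - 8*g + 16) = (g - 5)*(g - 4)*(g + 2)*(g + 4)*(g - 4)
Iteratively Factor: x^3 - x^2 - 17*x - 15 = (x + 3)*(x^2 - 4*x - 5) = (x - 5)*(x + 3)*(x + 1)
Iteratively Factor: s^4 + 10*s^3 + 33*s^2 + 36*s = (s + 3)*(s^3 + 7*s^2 + 12*s) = (s + 3)^2*(s^2 + 4*s) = s*(s + 3)^2*(s + 4)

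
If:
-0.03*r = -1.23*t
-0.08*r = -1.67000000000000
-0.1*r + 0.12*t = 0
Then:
No Solution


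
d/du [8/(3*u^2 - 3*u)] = 8*(1 - 2*u)/(3*u^2*(u - 1)^2)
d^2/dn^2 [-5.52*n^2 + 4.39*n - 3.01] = -11.0400000000000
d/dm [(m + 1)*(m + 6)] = 2*m + 7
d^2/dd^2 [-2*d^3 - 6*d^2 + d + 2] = -12*d - 12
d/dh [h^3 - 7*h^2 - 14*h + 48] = 3*h^2 - 14*h - 14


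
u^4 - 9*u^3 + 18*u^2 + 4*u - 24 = (u - 6)*(u - 2)^2*(u + 1)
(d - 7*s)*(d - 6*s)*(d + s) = d^3 - 12*d^2*s + 29*d*s^2 + 42*s^3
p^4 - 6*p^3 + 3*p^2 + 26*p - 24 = (p - 4)*(p - 3)*(p - 1)*(p + 2)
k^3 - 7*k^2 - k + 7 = (k - 7)*(k - 1)*(k + 1)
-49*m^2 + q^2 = (-7*m + q)*(7*m + q)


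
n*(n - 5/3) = n^2 - 5*n/3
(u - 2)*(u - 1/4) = u^2 - 9*u/4 + 1/2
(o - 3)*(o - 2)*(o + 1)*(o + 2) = o^4 - 2*o^3 - 7*o^2 + 8*o + 12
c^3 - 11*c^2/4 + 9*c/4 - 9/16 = (c - 3/2)*(c - 3/4)*(c - 1/2)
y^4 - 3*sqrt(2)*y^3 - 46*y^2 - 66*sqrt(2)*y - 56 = (y - 7*sqrt(2))*(y + sqrt(2))^2*(y + 2*sqrt(2))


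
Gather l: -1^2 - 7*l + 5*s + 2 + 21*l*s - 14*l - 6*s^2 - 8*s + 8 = l*(21*s - 21) - 6*s^2 - 3*s + 9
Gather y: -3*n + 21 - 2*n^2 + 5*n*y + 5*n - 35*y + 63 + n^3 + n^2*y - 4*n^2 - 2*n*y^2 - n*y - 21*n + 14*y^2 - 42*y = n^3 - 6*n^2 - 19*n + y^2*(14 - 2*n) + y*(n^2 + 4*n - 77) + 84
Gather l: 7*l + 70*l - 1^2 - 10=77*l - 11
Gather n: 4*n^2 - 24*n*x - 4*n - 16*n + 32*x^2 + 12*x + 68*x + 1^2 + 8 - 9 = 4*n^2 + n*(-24*x - 20) + 32*x^2 + 80*x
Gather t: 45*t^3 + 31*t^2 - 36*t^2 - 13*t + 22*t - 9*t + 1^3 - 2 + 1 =45*t^3 - 5*t^2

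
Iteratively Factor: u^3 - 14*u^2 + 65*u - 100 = (u - 5)*(u^2 - 9*u + 20) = (u - 5)*(u - 4)*(u - 5)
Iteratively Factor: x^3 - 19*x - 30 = (x - 5)*(x^2 + 5*x + 6) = (x - 5)*(x + 2)*(x + 3)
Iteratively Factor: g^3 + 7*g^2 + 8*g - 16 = (g + 4)*(g^2 + 3*g - 4) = (g - 1)*(g + 4)*(g + 4)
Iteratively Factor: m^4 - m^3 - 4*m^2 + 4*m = (m + 2)*(m^3 - 3*m^2 + 2*m) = (m - 2)*(m + 2)*(m^2 - m) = m*(m - 2)*(m + 2)*(m - 1)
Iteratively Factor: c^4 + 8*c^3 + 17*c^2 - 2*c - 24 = (c + 3)*(c^3 + 5*c^2 + 2*c - 8) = (c + 2)*(c + 3)*(c^2 + 3*c - 4) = (c - 1)*(c + 2)*(c + 3)*(c + 4)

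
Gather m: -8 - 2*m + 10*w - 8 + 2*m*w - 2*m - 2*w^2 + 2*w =m*(2*w - 4) - 2*w^2 + 12*w - 16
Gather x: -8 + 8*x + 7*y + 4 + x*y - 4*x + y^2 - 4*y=x*(y + 4) + y^2 + 3*y - 4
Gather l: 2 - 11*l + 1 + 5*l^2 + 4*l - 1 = 5*l^2 - 7*l + 2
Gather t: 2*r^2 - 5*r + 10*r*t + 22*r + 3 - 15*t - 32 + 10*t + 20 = 2*r^2 + 17*r + t*(10*r - 5) - 9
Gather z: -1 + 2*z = 2*z - 1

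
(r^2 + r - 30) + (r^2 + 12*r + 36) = 2*r^2 + 13*r + 6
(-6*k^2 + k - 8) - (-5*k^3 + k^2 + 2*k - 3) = 5*k^3 - 7*k^2 - k - 5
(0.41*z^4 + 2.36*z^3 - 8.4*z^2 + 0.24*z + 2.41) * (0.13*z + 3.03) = 0.0533*z^5 + 1.5491*z^4 + 6.0588*z^3 - 25.4208*z^2 + 1.0405*z + 7.3023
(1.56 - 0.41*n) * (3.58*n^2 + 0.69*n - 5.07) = -1.4678*n^3 + 5.3019*n^2 + 3.1551*n - 7.9092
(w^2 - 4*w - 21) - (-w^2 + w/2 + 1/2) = 2*w^2 - 9*w/2 - 43/2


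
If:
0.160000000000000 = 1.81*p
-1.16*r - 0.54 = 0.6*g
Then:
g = -1.93333333333333*r - 0.9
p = 0.09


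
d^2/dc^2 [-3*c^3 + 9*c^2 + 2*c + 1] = 18 - 18*c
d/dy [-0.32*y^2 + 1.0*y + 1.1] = 1.0 - 0.64*y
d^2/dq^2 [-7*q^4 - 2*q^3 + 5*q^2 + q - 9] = -84*q^2 - 12*q + 10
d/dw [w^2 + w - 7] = 2*w + 1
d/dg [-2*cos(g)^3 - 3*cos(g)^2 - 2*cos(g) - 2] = 2*(3*cos(g)^2 + 3*cos(g) + 1)*sin(g)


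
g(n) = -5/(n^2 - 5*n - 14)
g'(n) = -5*(5 - 2*n)/(n^2 - 5*n - 14)^2 = 5*(2*n - 5)/(-n^2 + 5*n + 14)^2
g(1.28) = 0.27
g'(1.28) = -0.03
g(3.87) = 0.27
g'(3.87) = 0.04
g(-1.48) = 1.13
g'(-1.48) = -2.05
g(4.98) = 0.35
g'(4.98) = 0.12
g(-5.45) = -0.12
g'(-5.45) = -0.04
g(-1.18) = 0.75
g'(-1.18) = -0.82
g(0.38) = 0.32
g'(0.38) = -0.09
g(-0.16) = 0.38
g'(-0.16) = -0.15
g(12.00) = -0.07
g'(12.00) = 0.02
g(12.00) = -0.07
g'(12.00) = 0.02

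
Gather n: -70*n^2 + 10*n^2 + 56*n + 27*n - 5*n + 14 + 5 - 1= -60*n^2 + 78*n + 18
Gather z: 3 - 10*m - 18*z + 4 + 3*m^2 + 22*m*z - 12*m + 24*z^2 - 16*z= 3*m^2 - 22*m + 24*z^2 + z*(22*m - 34) + 7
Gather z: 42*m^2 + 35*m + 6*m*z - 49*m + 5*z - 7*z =42*m^2 - 14*m + z*(6*m - 2)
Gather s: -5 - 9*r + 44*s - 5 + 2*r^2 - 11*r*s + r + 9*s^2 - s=2*r^2 - 8*r + 9*s^2 + s*(43 - 11*r) - 10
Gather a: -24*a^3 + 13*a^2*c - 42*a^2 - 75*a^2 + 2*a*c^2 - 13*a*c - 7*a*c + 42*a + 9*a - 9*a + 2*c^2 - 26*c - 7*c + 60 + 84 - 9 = -24*a^3 + a^2*(13*c - 117) + a*(2*c^2 - 20*c + 42) + 2*c^2 - 33*c + 135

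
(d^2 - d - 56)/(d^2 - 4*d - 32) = (d + 7)/(d + 4)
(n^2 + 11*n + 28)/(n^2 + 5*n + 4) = (n + 7)/(n + 1)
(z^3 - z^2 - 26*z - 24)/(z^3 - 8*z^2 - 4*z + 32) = (z^3 - z^2 - 26*z - 24)/(z^3 - 8*z^2 - 4*z + 32)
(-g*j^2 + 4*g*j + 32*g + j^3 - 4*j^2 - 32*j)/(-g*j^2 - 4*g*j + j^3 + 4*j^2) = (j - 8)/j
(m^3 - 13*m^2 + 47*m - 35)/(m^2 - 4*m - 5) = (m^2 - 8*m + 7)/(m + 1)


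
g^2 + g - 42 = (g - 6)*(g + 7)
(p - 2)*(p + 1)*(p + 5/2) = p^3 + 3*p^2/2 - 9*p/2 - 5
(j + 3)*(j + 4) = j^2 + 7*j + 12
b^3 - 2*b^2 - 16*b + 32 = (b - 4)*(b - 2)*(b + 4)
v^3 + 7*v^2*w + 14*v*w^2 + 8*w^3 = (v + w)*(v + 2*w)*(v + 4*w)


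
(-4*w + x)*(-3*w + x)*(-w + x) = -12*w^3 + 19*w^2*x - 8*w*x^2 + x^3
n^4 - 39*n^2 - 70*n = n*(n - 7)*(n + 2)*(n + 5)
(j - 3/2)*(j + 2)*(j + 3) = j^3 + 7*j^2/2 - 3*j/2 - 9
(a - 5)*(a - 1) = a^2 - 6*a + 5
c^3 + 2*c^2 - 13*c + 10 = (c - 2)*(c - 1)*(c + 5)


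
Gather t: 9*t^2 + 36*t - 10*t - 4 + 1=9*t^2 + 26*t - 3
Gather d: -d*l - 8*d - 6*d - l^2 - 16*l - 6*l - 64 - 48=d*(-l - 14) - l^2 - 22*l - 112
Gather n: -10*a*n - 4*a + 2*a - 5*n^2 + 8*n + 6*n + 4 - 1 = -2*a - 5*n^2 + n*(14 - 10*a) + 3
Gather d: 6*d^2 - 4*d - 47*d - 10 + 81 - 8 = 6*d^2 - 51*d + 63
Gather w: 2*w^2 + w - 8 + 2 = 2*w^2 + w - 6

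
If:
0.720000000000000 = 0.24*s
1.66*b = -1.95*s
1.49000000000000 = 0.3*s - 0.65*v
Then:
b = -3.52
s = 3.00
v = -0.91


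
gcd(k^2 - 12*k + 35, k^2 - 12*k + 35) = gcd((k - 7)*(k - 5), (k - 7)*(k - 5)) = k^2 - 12*k + 35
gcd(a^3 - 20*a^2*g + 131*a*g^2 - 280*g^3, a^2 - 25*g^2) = a - 5*g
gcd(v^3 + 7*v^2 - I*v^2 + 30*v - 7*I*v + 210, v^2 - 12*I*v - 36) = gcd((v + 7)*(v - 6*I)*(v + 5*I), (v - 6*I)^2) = v - 6*I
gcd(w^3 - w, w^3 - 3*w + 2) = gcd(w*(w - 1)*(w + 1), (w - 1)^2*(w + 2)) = w - 1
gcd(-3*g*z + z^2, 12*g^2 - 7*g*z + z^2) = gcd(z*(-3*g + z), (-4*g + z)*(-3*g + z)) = -3*g + z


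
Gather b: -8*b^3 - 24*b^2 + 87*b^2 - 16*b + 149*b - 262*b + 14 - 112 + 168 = -8*b^3 + 63*b^2 - 129*b + 70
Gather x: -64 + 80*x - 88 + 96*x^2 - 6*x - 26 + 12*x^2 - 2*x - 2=108*x^2 + 72*x - 180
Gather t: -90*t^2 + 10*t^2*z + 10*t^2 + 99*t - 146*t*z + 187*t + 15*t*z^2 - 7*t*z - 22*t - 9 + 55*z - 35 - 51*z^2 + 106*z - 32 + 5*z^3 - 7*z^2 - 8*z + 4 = t^2*(10*z - 80) + t*(15*z^2 - 153*z + 264) + 5*z^3 - 58*z^2 + 153*z - 72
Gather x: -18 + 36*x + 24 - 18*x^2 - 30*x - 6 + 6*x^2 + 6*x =-12*x^2 + 12*x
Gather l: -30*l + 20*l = -10*l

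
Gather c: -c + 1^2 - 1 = -c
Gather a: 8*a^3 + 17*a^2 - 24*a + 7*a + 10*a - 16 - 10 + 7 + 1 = 8*a^3 + 17*a^2 - 7*a - 18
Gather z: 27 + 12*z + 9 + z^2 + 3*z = z^2 + 15*z + 36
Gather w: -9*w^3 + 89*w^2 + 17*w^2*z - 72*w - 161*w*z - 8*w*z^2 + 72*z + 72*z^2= -9*w^3 + w^2*(17*z + 89) + w*(-8*z^2 - 161*z - 72) + 72*z^2 + 72*z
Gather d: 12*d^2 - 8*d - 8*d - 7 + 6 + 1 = 12*d^2 - 16*d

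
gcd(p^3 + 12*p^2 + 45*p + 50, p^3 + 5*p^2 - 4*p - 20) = p^2 + 7*p + 10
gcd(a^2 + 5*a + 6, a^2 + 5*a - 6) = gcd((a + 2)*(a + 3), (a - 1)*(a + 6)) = 1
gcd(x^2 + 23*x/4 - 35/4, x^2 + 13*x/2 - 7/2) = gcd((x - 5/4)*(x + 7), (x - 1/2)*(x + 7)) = x + 7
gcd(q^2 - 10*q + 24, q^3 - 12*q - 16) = q - 4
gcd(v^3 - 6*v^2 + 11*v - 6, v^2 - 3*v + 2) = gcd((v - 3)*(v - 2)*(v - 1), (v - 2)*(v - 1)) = v^2 - 3*v + 2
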